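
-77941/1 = -77941 = -77941.00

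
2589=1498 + 1091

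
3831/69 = 55 + 12/23 ≈ 55.52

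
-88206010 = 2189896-90395906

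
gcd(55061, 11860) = 1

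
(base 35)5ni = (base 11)5247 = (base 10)6948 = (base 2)1101100100100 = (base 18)1380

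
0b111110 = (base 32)1u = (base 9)68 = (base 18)38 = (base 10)62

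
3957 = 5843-1886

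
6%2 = 0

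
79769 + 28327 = 108096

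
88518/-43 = -2058-24/43 ≈ -2058.56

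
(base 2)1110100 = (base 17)6e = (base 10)116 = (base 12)98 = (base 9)138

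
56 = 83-27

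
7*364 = 2548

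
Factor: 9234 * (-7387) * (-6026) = 2^2 * 3^5 * 19^1 * 23^1 * 83^1 * 89^1 * 131^1 = 411042848508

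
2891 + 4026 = 6917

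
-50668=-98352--47684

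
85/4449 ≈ 0.0191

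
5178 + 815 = 5993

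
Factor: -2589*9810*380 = -1*2^3*3^3*5^2*19^1*109^1*863^1 = -9651274200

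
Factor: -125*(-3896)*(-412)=-1*2^5*5^3*103^1*487^1=-200644000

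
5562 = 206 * 27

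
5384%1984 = 1416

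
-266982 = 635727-902709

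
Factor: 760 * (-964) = -1 * 2^5 * 5^1 * 19^1 * 241^1 = -732640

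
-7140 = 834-7974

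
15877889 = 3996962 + 11880927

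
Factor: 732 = 2^2 * 3^1 * 61^1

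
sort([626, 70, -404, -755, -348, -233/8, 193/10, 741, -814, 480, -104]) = [-814, -755, -404, -348, -104, -233/8, 193/10, 70, 480, 626, 741]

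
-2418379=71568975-73987354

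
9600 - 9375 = 225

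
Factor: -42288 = -1 * 2^4 * 3^1 * 881^1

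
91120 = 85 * 1072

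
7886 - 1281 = 6605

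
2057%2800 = 2057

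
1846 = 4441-2595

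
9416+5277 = 14693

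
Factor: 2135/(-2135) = -1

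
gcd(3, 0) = 3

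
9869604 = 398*24798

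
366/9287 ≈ 0.0394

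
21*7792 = 163632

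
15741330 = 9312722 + 6428608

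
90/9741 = 30/3247 ≈ 0.00924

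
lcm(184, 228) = 10488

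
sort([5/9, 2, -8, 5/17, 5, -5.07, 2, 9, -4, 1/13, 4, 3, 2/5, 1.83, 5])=[-8, -5.07, -4, 1/13, 5/17, 2/5, 5/9, 1.83, 2, 2, 3, 4, 5, 5, 9]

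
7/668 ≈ 0.0105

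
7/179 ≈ 0.0391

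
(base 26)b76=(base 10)7624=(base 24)d5g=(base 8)16710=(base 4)1313020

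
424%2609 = 424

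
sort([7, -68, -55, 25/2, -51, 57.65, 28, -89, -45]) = [-89, -68, -55, -51, -45, 7, 25/2, 28, 57.65]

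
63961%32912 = 31049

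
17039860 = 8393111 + 8646749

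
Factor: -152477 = -1 * 13^1 * 37^1 * 317^1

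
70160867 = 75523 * 929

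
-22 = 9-31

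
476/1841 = 68/263 ≈ 0.259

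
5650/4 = 1412 + 1/2 = 1412.50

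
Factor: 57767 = 61^1 * 947^1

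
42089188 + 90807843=132897031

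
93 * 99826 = 9283818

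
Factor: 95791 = 95791^1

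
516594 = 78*6623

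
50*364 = 18200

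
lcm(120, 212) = 6360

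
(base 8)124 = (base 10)84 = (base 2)1010100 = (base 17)4g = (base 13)66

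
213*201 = 42813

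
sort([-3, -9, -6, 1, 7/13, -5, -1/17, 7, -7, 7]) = [-9, -7, -6, -5, -3, -1/17, 7/13, 1, 7, 7]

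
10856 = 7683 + 3173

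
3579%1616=347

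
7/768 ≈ 0.00911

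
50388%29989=20399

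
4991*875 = 4367125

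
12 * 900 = 10800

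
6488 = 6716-228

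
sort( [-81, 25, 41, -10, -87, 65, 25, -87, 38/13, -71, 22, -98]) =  [-98, -87, -87, -81, -71, -10, 38/13, 22, 25, 25, 41, 65]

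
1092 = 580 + 512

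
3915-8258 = -4343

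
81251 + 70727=151978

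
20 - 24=-4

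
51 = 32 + 19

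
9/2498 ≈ 0.00360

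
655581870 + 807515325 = 1463097195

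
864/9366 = 144/1561 ≈ 0.0922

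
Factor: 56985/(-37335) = -1*19^(-1)*29^1 = -29/19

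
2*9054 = 18108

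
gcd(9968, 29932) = 28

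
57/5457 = 19/1819 ≈ 0.0104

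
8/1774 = 4/887 ≈ 0.00451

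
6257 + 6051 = 12308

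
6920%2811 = 1298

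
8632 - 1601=7031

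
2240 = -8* (-280)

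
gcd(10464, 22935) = 3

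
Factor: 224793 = 3^2*24977^1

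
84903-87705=-2802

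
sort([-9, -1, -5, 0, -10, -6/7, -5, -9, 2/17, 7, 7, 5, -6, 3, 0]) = [-10, -9, -9, -6, -5, -5, -1, -6/7, 0, 0, 2/17, 3, 5, 7, 7]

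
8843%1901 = 1239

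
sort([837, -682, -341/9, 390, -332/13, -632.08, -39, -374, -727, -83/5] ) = [-727, -682, -632.08, -374, -39, -341/9, -332/13, -83/5, 390, 837] 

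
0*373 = 0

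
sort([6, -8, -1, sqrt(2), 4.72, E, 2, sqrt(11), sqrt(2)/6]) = [-8, -1, sqrt(2)/6, sqrt(2), 2, E, sqrt(11), 4.72, 6]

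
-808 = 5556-6364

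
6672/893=7 + 421/893 ≈ 7.47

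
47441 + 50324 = 97765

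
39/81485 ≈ 0.000479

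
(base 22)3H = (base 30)2N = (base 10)83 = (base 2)1010011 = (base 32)2J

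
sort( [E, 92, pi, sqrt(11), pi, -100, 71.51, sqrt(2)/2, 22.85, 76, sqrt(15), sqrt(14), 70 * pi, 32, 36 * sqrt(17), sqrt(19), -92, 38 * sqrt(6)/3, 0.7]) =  [-100, -92, 0.7, sqrt(2)/2, E, pi, pi, sqrt(11), sqrt(14), sqrt(15), sqrt(19), 22.85, 38 * sqrt(6)/3, 32, 71.51, 76, 92, 36 * sqrt(17), 70 * pi]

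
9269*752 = 6970288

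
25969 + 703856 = 729825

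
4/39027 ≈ 0.000102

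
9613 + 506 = 10119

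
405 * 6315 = 2557575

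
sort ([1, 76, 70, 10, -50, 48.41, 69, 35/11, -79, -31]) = [-79, -50, -31, 1, 35/11, 10, 48.41, 69, 70, 76]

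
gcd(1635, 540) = 15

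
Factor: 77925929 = 29^1*401^1*6701^1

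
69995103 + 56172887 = 126167990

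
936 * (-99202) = -92853072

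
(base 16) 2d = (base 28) 1h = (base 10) 45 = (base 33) 1c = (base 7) 63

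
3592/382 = 1796/191 ≈ 9.40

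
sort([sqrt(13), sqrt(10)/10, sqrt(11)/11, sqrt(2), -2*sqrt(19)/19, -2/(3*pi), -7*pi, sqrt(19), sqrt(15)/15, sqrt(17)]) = [-7*pi, -2*sqrt(19)/19, -2/(3*pi), sqrt(15)/15, sqrt(11)/11, sqrt(10)/10, sqrt(2), sqrt(13), sqrt(17), sqrt(19)]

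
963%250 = 213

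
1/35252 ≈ 0.0000284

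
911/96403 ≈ 0.00945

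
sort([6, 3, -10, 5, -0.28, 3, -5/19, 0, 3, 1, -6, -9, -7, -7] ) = [-10, -9, -7, -7, -6, -0.28, -5/19, 0, 1, 3, 3, 3, 5, 6] 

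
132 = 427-295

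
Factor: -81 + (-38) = -1 * 7^1 * 17^1 = -119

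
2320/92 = 580/23 ≈ 25.22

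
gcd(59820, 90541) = 1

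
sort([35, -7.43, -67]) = [-67, -7.43, 35]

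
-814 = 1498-2312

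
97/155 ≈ 0.626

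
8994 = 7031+1963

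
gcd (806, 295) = 1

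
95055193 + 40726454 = 135781647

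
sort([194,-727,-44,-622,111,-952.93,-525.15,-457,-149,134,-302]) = [-952.93,-727,-622,-525.15,-457,-302,-149,-44,111,134,194]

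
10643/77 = 138+17/77 ≈ 138.22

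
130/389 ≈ 0.334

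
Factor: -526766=-1*2^1*263383^1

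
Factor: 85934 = 2^1*42967^1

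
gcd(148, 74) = 74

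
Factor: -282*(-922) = 2^2*3^1*47^1*461^1 = 260004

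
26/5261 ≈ 0.00494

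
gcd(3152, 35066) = 394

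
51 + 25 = 76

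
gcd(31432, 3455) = 1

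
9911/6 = 1651 + 5/6 ≈ 1651.83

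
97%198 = 97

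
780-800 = -20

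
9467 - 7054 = 2413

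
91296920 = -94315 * (-968)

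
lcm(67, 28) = 1876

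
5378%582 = 140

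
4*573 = 2292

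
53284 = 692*77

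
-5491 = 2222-7713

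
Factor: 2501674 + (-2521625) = -1*71^1*281^1 = -19951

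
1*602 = 602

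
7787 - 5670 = 2117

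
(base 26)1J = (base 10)45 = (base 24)1L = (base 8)55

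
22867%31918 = 22867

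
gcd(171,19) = 19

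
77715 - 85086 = -7371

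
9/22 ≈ 0.409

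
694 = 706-12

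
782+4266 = 5048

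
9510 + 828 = 10338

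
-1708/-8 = 213+1/2 = 213.50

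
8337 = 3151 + 5186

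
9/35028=1/3892 ≈ 0.000257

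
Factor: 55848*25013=2^3*3^1*13^1*179^1*25013^1=1396926024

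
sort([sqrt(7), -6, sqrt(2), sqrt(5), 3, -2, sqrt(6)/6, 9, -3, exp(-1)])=[-6, -3, -2, exp(-1), sqrt(6)/6, sqrt(2), sqrt(5), sqrt(7), 3, 9]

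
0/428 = 0 = 0.00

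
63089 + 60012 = 123101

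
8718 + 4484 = 13202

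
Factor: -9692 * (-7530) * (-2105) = -1 * 2^3 * 3^1 * 5^2 * 251^1 * 421^1 * 2423^1 = -153624499800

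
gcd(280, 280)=280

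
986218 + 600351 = 1586569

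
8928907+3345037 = 12273944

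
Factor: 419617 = 11^1*37^1*1031^1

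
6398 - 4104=2294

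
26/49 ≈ 0.531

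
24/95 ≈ 0.253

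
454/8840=227/4420 ≈ 0.0514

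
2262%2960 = 2262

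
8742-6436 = 2306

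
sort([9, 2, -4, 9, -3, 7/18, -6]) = [-6, -4, -3, 7/18, 2, 9, 9]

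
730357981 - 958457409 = -228099428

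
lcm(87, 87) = 87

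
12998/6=2166 + 1/3≈2166.33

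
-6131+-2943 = -9074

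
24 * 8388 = 201312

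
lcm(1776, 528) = 19536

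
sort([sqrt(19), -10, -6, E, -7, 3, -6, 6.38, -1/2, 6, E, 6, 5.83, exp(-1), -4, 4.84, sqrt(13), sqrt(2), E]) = [-10, -7, -6, -6, -4, -1/2, exp(-1), sqrt(2), E, E, E, 3, sqrt(13), sqrt(19), 4.84, 5.83, 6, 6, 6.38]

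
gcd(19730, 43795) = 5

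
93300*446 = 41611800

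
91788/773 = 118 + 574/773 ≈ 118.74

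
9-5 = 4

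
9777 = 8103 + 1674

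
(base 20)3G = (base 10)76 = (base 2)1001100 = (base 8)114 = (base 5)301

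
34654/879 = 39 + 373/879 ≈ 39.42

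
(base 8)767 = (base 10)503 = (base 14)27d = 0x1f7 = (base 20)153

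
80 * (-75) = -6000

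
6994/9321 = 538/717 ≈ 0.750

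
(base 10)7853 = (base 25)ce3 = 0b1111010101101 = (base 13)3761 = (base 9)11685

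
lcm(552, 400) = 27600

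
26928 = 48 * 561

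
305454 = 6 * 50909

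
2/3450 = 1/1725 ≈ 0.000580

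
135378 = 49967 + 85411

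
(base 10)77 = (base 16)4d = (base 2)1001101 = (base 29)2j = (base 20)3h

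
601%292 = 17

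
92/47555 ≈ 0.00193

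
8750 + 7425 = 16175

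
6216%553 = 133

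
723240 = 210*3444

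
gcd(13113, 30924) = 9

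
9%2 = 1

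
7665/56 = 1095/8 ≈ 136.88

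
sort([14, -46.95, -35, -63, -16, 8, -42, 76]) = [-63, -46.95, -42, -35, -16, 8, 14, 76]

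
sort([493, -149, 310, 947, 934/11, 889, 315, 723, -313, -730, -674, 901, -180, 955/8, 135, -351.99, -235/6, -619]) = [-730, -674, -619, -351.99, -313, -180, -149, -235/6, 934/11, 955/8, 135, 310, 315, 493, 723, 889, 901, 947]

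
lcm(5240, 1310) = 5240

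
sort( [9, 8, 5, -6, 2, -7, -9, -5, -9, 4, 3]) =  [-9, -9, -7, -6, -5, 2, 3, 4, 5, 8, 9]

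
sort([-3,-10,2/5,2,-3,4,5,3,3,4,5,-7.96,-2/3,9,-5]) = [-10,-7.96,-5,-3,-3,-2/3,2/5,2,3,3,4,4,5,5,9]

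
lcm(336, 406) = 9744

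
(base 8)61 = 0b110001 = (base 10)49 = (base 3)1211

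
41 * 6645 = 272445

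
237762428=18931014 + 218831414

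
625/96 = 6 + 49/96 ≈ 6.51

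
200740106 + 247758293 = 448498399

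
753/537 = 1+72/179 ≈ 1.40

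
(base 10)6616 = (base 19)i64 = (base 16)19d8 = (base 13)301c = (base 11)4a75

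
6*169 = 1014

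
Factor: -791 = -1*7^1*113^1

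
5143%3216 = 1927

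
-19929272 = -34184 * 583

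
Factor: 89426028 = 2^2*3^1*7452169^1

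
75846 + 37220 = 113066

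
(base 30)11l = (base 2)1110110111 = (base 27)186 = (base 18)2gf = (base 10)951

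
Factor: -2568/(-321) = 2^3 = 8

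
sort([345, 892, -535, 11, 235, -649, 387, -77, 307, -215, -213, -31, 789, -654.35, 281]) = [-654.35, -649, -535, -215, -213, -77, -31, 11, 235, 281, 307, 345, 387, 789, 892]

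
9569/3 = 3189 + 2/3 ≈ 3189.67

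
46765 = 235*199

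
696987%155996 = 73003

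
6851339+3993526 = 10844865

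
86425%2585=1120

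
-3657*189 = -691173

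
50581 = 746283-695702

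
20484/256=80 + 1/64≈80.02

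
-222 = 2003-2225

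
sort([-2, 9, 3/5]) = [-2, 3/5, 9]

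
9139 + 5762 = 14901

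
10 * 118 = 1180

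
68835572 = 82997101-14161529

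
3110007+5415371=8525378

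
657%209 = 30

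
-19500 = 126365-145865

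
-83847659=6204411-90052070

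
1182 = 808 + 374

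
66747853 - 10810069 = 55937784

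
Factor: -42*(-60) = 2^3*3^2*5^1*7^1 = 2520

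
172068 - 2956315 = -2784247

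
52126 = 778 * 67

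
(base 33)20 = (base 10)66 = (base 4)1002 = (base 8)102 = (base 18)3c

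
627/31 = 20 + 7/31 ≈ 20.23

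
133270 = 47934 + 85336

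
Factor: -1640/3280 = -1*2^(-1) = -1/2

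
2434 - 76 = 2358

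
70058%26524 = 17010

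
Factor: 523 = 523^1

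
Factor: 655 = 5^1*131^1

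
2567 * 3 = 7701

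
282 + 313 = 595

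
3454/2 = 1727 = 1727.00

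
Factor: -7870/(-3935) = 2^1 = 2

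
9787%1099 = 995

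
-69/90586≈-0.000762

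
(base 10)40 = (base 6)104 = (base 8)50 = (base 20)20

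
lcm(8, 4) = 8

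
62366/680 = 91+243/340 ≈ 91.71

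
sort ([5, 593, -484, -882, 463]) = [-882, -484, 5, 463, 593]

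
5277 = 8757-3480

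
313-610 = -297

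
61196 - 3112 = 58084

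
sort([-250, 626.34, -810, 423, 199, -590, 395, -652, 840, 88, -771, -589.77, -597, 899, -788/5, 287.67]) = [-810, -771, -652, -597, -590, -589.77, -250, -788/5, 88, 199, 287.67, 395, 423, 626.34, 840, 899]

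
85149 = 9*9461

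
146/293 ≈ 0.498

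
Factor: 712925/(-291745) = -1*5^1*19^(-1)*37^(-1)*83^(-1)*28517^1 = -142585/58349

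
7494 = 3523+3971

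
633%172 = 117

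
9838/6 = 4919/3 ≈ 1639.67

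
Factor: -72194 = -1*2^1*36097^1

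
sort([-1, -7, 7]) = [-7, -1, 7]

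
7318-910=6408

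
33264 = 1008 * 33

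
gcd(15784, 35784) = 8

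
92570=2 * 46285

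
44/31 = 1 + 13/31 ≈ 1.42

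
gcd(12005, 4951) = 1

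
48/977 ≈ 0.0491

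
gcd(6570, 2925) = 45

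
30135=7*4305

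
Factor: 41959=41959^1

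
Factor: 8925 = 3^1*5^2*7^1*17^1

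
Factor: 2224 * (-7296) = -1 * 2^11 * 3^1 * 19^1 * 139^1 = -16226304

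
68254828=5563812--62691016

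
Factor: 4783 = 4783^1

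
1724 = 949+775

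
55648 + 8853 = 64501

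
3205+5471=8676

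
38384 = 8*4798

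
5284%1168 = 612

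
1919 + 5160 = 7079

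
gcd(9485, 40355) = 35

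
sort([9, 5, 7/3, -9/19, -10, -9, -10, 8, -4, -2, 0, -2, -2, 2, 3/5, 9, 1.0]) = [-10, -10, -9, -4, -2, -2, -2, -9/19, 0, 3/5, 1.0, 2, 7/3, 5, 8, 9, 9]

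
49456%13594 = 8674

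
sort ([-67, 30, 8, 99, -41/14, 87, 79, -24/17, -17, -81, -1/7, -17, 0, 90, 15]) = [-81, -67, -17, -17, -41/14, -24/17, -1/7, 0, 8, 15, 30, 79, 87, 90, 99]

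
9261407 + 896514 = 10157921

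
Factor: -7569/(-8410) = 2^(-1)*3^2*5^(-1) = 9/10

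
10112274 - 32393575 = -22281301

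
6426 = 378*17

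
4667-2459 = 2208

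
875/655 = 175/131 ≈ 1.34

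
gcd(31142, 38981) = 1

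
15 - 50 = -35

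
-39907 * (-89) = 3551723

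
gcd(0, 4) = 4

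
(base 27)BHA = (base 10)8488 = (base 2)10000100101000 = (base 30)9CS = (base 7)33514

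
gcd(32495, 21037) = 1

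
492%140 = 72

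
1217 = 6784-5567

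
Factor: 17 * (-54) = -1 * 2^1 * 3^3 * 17^1 = -918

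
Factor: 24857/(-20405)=-1*5^(-1)*11^(-1)*67^1=-67/55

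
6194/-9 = -688 - 2/9 ≈ -688.22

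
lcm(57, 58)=3306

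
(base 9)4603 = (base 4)311031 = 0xd4d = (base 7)12633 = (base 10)3405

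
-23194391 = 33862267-57056658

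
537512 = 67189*8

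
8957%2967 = 56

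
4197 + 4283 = 8480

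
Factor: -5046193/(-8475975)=3^(-3)*5^(-2)*29^(-1)*433^(-1)*1399^1*3607^1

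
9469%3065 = 274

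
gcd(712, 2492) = 356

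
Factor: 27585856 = 2^6 * 431029^1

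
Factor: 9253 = 19^1 * 487^1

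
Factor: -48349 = -1 * 7^1 * 6907^1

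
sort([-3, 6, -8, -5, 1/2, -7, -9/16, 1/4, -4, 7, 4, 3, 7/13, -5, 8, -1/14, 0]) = [-8, -7, -5, -5, -4, -3, -9/16, -1/14, 0, 1/4, 1/2, 7/13, 3, 4, 6, 7, 8]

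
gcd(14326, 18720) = 26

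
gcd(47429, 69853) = 1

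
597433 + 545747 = 1143180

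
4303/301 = 14 + 89/301≈14.30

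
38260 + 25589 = 63849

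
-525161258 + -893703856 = -1418865114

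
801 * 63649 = 50982849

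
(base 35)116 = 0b10011110010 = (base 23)291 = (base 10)1266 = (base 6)5510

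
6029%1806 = 611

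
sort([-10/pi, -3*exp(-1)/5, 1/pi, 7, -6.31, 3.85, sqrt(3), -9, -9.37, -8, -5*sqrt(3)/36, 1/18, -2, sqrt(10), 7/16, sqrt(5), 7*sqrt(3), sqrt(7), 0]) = [-9.37, -9, -8, -6.31, -10/pi, -2, -5*sqrt(3)/36, -3*exp(-1)/5, 0, 1/18, 1/pi, 7/16, sqrt(3), sqrt(5), sqrt(7), sqrt(10), 3.85, 7, 7*sqrt(3)]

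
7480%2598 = 2284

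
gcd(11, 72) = 1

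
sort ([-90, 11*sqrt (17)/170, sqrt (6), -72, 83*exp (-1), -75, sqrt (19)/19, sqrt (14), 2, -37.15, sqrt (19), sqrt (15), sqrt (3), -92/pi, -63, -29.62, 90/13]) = [-90, -75, -72, -63, -37.15, -29.62, -92/pi, sqrt (19)/19, 11*sqrt (17)/170, sqrt (3), 2, sqrt (6), sqrt (14), sqrt (15), sqrt (19), 90/13, 83*exp (-1)]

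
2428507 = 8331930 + -5903423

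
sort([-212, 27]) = [-212, 27]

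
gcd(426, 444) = 6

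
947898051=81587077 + 866310974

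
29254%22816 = 6438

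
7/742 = 1/106 ≈ 0.00943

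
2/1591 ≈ 0.00126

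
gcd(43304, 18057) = 1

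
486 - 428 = 58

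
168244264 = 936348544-768104280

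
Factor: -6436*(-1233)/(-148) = -1*3^2*37^(-1)*137^1*1609^1 = -1983897/37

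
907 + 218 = 1125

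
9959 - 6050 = 3909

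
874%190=114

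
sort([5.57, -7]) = [-7, 5.57]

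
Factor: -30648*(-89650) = 2^4*3^1*5^2*11^1*163^1*1277^1 = 2747593200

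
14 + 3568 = 3582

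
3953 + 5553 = 9506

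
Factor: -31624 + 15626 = -1*2^1*19^1*421^1 = -15998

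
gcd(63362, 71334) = 2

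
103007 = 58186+44821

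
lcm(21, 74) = 1554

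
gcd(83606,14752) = 2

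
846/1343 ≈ 0.630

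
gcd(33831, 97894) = 1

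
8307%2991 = 2325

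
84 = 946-862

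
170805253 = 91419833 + 79385420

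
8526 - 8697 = -171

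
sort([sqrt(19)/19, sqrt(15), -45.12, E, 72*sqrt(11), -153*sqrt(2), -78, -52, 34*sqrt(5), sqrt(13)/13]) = [-153*sqrt(2), -78, -52, -45.12, sqrt(19)/19, sqrt(13)/13, E, sqrt(15), 34*sqrt(5), 72*sqrt(11)]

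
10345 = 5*2069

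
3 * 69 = 207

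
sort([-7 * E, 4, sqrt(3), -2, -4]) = [-7 * E, -4, -2, sqrt(3), 4]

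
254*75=19050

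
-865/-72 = 12 + 1/72 ≈ 12.01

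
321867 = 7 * 45981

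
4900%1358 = 826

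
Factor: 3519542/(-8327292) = -1*2^(-1)*3^(-1)*13^1*29^(-1)*23929^(-1)*135367^1 = -1759771/4163646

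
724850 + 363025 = 1087875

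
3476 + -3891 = -415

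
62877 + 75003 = 137880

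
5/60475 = 1/12095 ≈ 0.0000827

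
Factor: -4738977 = -1*3^2*29^1*67^1*271^1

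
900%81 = 9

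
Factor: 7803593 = 7^3 * 22751^1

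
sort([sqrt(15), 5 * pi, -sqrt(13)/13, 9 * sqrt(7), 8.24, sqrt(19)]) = [-sqrt(13)/13, sqrt(15), sqrt(19), 8.24, 5 * pi, 9 * sqrt(7)]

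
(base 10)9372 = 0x249c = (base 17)1f75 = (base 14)35b6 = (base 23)hgb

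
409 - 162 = 247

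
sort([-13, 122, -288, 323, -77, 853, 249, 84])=[-288, -77, -13, 84, 122, 249, 323, 853]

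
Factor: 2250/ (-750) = -1*3^1 = -3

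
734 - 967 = -233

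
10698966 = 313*34182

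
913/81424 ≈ 0.0112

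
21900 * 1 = 21900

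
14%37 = 14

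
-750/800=-15/16 ≈ -0.938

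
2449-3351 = -902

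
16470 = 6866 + 9604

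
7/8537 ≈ 0.000820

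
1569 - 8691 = -7122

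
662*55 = 36410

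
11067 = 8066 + 3001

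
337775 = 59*5725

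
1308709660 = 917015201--391694459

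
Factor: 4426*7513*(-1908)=-1*2^3*3^2*11^1*53^1*683^1*2213^1=-63445842504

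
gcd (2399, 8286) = 1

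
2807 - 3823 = -1016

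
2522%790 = 152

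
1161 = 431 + 730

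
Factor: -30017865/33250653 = -1 * 3^(-1) * 5^1 * 43^(-1) * 151^(-1) * 569^(-1) * 2001191^1 = -10005955/11083551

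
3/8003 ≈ 0.000375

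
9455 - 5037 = 4418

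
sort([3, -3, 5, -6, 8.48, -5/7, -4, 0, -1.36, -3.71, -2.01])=[-6, -4, -3.71, -3, -2.01, -1.36, -5/7, 0, 3, 5, 8.48]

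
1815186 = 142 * 12783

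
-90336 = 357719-448055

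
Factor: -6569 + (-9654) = -1 * 16223^1 = -16223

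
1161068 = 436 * 2663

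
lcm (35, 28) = 140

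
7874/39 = 201 + 35/39 ≈ 201.90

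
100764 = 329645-228881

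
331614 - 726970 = -395356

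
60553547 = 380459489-319905942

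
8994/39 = 230 + 8/13 ≈ 230.62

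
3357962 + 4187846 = 7545808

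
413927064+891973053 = 1305900117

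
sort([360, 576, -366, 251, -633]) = [-633, -366, 251, 360, 576]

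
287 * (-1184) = -339808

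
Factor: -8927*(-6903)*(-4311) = -1*3^4*13^1*59^1*79^1*113^1*479^1 = -265657102191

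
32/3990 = 16/1995 ≈ 0.00802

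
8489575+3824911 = 12314486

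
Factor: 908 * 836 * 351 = 2^4 * 3^3 * 11^1 * 13^1 * 19^1 * 227^1 = 266439888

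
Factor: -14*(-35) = 2^1*5^1*7^2 = 490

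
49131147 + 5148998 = 54280145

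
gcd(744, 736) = 8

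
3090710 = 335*9226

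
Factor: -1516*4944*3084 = -1*2^8*3^2*103^1*257^1*379^1 = -23114900736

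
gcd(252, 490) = 14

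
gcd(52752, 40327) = 7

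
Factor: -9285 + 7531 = -1*2^1*877^1 = -1754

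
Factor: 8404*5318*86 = 2^4*11^1*43^1*191^1*2659^1 = 3843552592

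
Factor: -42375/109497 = -1*5^3*17^ (-1)*19^ (-1) = -125/323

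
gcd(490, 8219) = 1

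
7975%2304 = 1063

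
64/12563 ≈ 0.00509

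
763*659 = 502817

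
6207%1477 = 299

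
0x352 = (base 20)22a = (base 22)1ge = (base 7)2323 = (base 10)850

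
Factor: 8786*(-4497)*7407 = -1*2^1*3^3*23^1*191^1*823^1*1499^1 = -292655325294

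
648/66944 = 81/8368 ≈ 0.00968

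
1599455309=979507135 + 619948174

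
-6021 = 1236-7257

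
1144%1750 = 1144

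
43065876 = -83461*(-516)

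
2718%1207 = 304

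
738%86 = 50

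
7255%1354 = 485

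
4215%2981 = 1234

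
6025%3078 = 2947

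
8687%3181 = 2325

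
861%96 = 93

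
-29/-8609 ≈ 0.00337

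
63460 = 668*95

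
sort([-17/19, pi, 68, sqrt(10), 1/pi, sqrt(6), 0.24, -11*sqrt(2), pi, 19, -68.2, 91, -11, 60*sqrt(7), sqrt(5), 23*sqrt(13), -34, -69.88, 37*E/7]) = [-69.88, -68.2, -34, -11*sqrt(2), -11, -17/19, 0.24, 1/pi, sqrt(5), sqrt(6), pi, pi, sqrt(10), 37*E/7, 19, 68, 23*sqrt(13), 91, 60*sqrt(7)]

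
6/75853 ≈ 0.0000791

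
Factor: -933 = -1 * 3^1 * 311^1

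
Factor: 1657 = 1657^1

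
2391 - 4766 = -2375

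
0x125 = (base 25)bi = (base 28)ad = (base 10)293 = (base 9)355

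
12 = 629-617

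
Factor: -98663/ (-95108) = 2^ (-2) * 13^ (-1) * 31^ (-1) * 59^ (-1) * 98663^1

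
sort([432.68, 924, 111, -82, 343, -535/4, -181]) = [-181, -535/4, -82, 111, 343, 432.68, 924]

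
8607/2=4303+1/2=4303.50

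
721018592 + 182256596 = 903275188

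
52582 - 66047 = -13465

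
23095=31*745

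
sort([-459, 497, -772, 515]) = [-772, -459, 497, 515]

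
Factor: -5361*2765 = -1*3^1*5^1*7^1*79^1*1787^1 = -14823165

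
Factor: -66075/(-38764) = 2^(-2)*3^1*5^2*11^(-1) = 75/44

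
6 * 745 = 4470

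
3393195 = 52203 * 65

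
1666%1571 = 95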